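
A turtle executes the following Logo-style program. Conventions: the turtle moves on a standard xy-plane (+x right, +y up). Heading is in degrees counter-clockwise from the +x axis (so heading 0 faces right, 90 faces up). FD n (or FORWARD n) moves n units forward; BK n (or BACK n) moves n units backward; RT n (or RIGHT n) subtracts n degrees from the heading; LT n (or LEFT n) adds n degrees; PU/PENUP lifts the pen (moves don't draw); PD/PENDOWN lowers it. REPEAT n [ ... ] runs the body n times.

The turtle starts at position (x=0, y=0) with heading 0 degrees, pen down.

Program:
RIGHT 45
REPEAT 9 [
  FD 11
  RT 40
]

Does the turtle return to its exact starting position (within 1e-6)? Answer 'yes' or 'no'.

Answer: yes

Derivation:
Executing turtle program step by step:
Start: pos=(0,0), heading=0, pen down
RT 45: heading 0 -> 315
REPEAT 9 [
  -- iteration 1/9 --
  FD 11: (0,0) -> (7.778,-7.778) [heading=315, draw]
  RT 40: heading 315 -> 275
  -- iteration 2/9 --
  FD 11: (7.778,-7.778) -> (8.737,-18.736) [heading=275, draw]
  RT 40: heading 275 -> 235
  -- iteration 3/9 --
  FD 11: (8.737,-18.736) -> (2.428,-27.747) [heading=235, draw]
  RT 40: heading 235 -> 195
  -- iteration 4/9 --
  FD 11: (2.428,-27.747) -> (-8.198,-30.594) [heading=195, draw]
  RT 40: heading 195 -> 155
  -- iteration 5/9 --
  FD 11: (-8.198,-30.594) -> (-18.167,-25.945) [heading=155, draw]
  RT 40: heading 155 -> 115
  -- iteration 6/9 --
  FD 11: (-18.167,-25.945) -> (-22.816,-15.976) [heading=115, draw]
  RT 40: heading 115 -> 75
  -- iteration 7/9 --
  FD 11: (-22.816,-15.976) -> (-19.969,-5.351) [heading=75, draw]
  RT 40: heading 75 -> 35
  -- iteration 8/9 --
  FD 11: (-19.969,-5.351) -> (-10.958,0.959) [heading=35, draw]
  RT 40: heading 35 -> 355
  -- iteration 9/9 --
  FD 11: (-10.958,0.959) -> (0,0) [heading=355, draw]
  RT 40: heading 355 -> 315
]
Final: pos=(0,0), heading=315, 9 segment(s) drawn

Start position: (0, 0)
Final position: (0, 0)
Distance = 0; < 1e-6 -> CLOSED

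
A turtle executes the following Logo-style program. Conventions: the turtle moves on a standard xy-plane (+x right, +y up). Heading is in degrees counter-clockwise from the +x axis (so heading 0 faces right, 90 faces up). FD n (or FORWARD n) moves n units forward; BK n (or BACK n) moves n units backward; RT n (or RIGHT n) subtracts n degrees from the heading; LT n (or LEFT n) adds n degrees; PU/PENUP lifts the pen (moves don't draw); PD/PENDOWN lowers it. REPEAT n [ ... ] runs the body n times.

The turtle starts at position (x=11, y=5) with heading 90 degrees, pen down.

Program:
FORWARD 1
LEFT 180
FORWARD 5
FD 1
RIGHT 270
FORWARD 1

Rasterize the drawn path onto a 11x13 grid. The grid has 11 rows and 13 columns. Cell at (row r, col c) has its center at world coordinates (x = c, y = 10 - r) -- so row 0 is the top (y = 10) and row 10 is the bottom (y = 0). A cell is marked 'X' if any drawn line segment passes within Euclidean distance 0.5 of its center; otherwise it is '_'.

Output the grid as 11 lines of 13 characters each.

Answer: _____________
_____________
_____________
_____________
___________X_
___________X_
___________X_
___________X_
___________X_
___________X_
___________XX

Derivation:
Segment 0: (11,5) -> (11,6)
Segment 1: (11,6) -> (11,1)
Segment 2: (11,1) -> (11,0)
Segment 3: (11,0) -> (12,0)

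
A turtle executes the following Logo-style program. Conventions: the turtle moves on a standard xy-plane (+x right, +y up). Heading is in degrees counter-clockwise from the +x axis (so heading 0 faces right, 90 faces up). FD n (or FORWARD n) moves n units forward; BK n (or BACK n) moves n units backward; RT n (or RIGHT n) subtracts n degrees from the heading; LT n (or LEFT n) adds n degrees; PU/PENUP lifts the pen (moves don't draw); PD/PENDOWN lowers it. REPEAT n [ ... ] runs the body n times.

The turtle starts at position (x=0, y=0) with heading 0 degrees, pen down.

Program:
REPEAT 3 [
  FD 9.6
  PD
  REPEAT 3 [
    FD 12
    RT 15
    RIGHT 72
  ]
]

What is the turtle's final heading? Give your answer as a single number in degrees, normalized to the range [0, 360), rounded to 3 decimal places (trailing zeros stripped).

Executing turtle program step by step:
Start: pos=(0,0), heading=0, pen down
REPEAT 3 [
  -- iteration 1/3 --
  FD 9.6: (0,0) -> (9.6,0) [heading=0, draw]
  PD: pen down
  REPEAT 3 [
    -- iteration 1/3 --
    FD 12: (9.6,0) -> (21.6,0) [heading=0, draw]
    RT 15: heading 0 -> 345
    RT 72: heading 345 -> 273
    -- iteration 2/3 --
    FD 12: (21.6,0) -> (22.228,-11.984) [heading=273, draw]
    RT 15: heading 273 -> 258
    RT 72: heading 258 -> 186
    -- iteration 3/3 --
    FD 12: (22.228,-11.984) -> (10.294,-13.238) [heading=186, draw]
    RT 15: heading 186 -> 171
    RT 72: heading 171 -> 99
  ]
  -- iteration 2/3 --
  FD 9.6: (10.294,-13.238) -> (8.792,-3.756) [heading=99, draw]
  PD: pen down
  REPEAT 3 [
    -- iteration 1/3 --
    FD 12: (8.792,-3.756) -> (6.915,8.096) [heading=99, draw]
    RT 15: heading 99 -> 84
    RT 72: heading 84 -> 12
    -- iteration 2/3 --
    FD 12: (6.915,8.096) -> (18.653,10.591) [heading=12, draw]
    RT 15: heading 12 -> 357
    RT 72: heading 357 -> 285
    -- iteration 3/3 --
    FD 12: (18.653,10.591) -> (21.758,-1) [heading=285, draw]
    RT 15: heading 285 -> 270
    RT 72: heading 270 -> 198
  ]
  -- iteration 3/3 --
  FD 9.6: (21.758,-1) -> (12.628,-3.967) [heading=198, draw]
  PD: pen down
  REPEAT 3 [
    -- iteration 1/3 --
    FD 12: (12.628,-3.967) -> (1.216,-7.675) [heading=198, draw]
    RT 15: heading 198 -> 183
    RT 72: heading 183 -> 111
    -- iteration 2/3 --
    FD 12: (1.216,-7.675) -> (-3.085,3.528) [heading=111, draw]
    RT 15: heading 111 -> 96
    RT 72: heading 96 -> 24
    -- iteration 3/3 --
    FD 12: (-3.085,3.528) -> (7.878,8.409) [heading=24, draw]
    RT 15: heading 24 -> 9
    RT 72: heading 9 -> 297
  ]
]
Final: pos=(7.878,8.409), heading=297, 12 segment(s) drawn

Answer: 297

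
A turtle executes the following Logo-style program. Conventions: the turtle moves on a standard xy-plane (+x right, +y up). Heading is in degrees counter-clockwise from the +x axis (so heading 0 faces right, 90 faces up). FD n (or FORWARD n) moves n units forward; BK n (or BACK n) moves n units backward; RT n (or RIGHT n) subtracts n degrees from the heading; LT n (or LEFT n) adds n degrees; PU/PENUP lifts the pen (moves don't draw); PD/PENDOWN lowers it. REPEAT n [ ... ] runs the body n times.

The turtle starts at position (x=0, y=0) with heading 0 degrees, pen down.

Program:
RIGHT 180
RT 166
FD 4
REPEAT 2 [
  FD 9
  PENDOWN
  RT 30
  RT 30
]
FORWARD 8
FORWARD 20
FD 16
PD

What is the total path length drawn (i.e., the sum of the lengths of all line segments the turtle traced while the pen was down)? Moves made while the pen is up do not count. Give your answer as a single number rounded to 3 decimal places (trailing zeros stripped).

Executing turtle program step by step:
Start: pos=(0,0), heading=0, pen down
RT 180: heading 0 -> 180
RT 166: heading 180 -> 14
FD 4: (0,0) -> (3.881,0.968) [heading=14, draw]
REPEAT 2 [
  -- iteration 1/2 --
  FD 9: (3.881,0.968) -> (12.614,3.145) [heading=14, draw]
  PD: pen down
  RT 30: heading 14 -> 344
  RT 30: heading 344 -> 314
  -- iteration 2/2 --
  FD 9: (12.614,3.145) -> (18.866,-3.329) [heading=314, draw]
  PD: pen down
  RT 30: heading 314 -> 284
  RT 30: heading 284 -> 254
]
FD 8: (18.866,-3.329) -> (16.661,-11.019) [heading=254, draw]
FD 20: (16.661,-11.019) -> (11.148,-30.244) [heading=254, draw]
FD 16: (11.148,-30.244) -> (6.738,-45.625) [heading=254, draw]
PD: pen down
Final: pos=(6.738,-45.625), heading=254, 6 segment(s) drawn

Segment lengths:
  seg 1: (0,0) -> (3.881,0.968), length = 4
  seg 2: (3.881,0.968) -> (12.614,3.145), length = 9
  seg 3: (12.614,3.145) -> (18.866,-3.329), length = 9
  seg 4: (18.866,-3.329) -> (16.661,-11.019), length = 8
  seg 5: (16.661,-11.019) -> (11.148,-30.244), length = 20
  seg 6: (11.148,-30.244) -> (6.738,-45.625), length = 16
Total = 66

Answer: 66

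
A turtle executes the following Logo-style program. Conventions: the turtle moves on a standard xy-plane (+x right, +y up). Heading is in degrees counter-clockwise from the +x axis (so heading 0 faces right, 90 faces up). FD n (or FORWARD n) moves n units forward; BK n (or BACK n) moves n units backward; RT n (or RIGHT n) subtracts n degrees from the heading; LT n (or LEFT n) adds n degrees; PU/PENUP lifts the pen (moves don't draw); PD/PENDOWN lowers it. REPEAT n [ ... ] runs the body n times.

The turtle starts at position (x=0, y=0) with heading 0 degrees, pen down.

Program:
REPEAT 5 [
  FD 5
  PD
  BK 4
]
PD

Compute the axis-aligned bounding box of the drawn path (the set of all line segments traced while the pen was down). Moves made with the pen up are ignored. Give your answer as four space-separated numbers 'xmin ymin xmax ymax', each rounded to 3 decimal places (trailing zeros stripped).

Executing turtle program step by step:
Start: pos=(0,0), heading=0, pen down
REPEAT 5 [
  -- iteration 1/5 --
  FD 5: (0,0) -> (5,0) [heading=0, draw]
  PD: pen down
  BK 4: (5,0) -> (1,0) [heading=0, draw]
  -- iteration 2/5 --
  FD 5: (1,0) -> (6,0) [heading=0, draw]
  PD: pen down
  BK 4: (6,0) -> (2,0) [heading=0, draw]
  -- iteration 3/5 --
  FD 5: (2,0) -> (7,0) [heading=0, draw]
  PD: pen down
  BK 4: (7,0) -> (3,0) [heading=0, draw]
  -- iteration 4/5 --
  FD 5: (3,0) -> (8,0) [heading=0, draw]
  PD: pen down
  BK 4: (8,0) -> (4,0) [heading=0, draw]
  -- iteration 5/5 --
  FD 5: (4,0) -> (9,0) [heading=0, draw]
  PD: pen down
  BK 4: (9,0) -> (5,0) [heading=0, draw]
]
PD: pen down
Final: pos=(5,0), heading=0, 10 segment(s) drawn

Segment endpoints: x in {0, 1, 2, 3, 4, 5, 6, 7, 8, 9}, y in {0}
xmin=0, ymin=0, xmax=9, ymax=0

Answer: 0 0 9 0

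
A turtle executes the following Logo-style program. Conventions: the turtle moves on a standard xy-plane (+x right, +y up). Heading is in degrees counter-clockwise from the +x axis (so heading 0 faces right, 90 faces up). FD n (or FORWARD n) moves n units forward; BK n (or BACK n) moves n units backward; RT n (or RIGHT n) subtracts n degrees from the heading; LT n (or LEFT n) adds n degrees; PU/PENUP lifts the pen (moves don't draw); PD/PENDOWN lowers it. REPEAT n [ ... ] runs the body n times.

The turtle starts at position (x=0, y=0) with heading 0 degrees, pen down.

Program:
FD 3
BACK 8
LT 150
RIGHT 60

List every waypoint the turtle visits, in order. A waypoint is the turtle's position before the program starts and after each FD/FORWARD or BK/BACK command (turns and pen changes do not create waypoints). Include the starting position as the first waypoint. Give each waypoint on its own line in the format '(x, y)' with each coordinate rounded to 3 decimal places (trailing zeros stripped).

Answer: (0, 0)
(3, 0)
(-5, 0)

Derivation:
Executing turtle program step by step:
Start: pos=(0,0), heading=0, pen down
FD 3: (0,0) -> (3,0) [heading=0, draw]
BK 8: (3,0) -> (-5,0) [heading=0, draw]
LT 150: heading 0 -> 150
RT 60: heading 150 -> 90
Final: pos=(-5,0), heading=90, 2 segment(s) drawn
Waypoints (3 total):
(0, 0)
(3, 0)
(-5, 0)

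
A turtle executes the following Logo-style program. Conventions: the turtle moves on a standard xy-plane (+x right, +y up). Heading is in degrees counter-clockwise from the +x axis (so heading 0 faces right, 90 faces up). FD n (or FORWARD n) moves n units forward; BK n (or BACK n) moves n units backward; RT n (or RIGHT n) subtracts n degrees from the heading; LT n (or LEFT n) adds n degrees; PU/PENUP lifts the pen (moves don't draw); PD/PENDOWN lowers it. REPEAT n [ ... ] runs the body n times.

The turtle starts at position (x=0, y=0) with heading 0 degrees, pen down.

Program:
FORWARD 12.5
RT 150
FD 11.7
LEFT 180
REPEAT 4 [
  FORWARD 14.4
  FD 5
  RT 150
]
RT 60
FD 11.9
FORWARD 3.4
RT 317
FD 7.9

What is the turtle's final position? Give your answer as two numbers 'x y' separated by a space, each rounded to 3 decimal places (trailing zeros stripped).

Executing turtle program step by step:
Start: pos=(0,0), heading=0, pen down
FD 12.5: (0,0) -> (12.5,0) [heading=0, draw]
RT 150: heading 0 -> 210
FD 11.7: (12.5,0) -> (2.368,-5.85) [heading=210, draw]
LT 180: heading 210 -> 30
REPEAT 4 [
  -- iteration 1/4 --
  FD 14.4: (2.368,-5.85) -> (14.838,1.35) [heading=30, draw]
  FD 5: (14.838,1.35) -> (19.168,3.85) [heading=30, draw]
  RT 150: heading 30 -> 240
  -- iteration 2/4 --
  FD 14.4: (19.168,3.85) -> (11.968,-8.621) [heading=240, draw]
  FD 5: (11.968,-8.621) -> (9.468,-12.951) [heading=240, draw]
  RT 150: heading 240 -> 90
  -- iteration 3/4 --
  FD 14.4: (9.468,-12.951) -> (9.468,1.449) [heading=90, draw]
  FD 5: (9.468,1.449) -> (9.468,6.449) [heading=90, draw]
  RT 150: heading 90 -> 300
  -- iteration 4/4 --
  FD 14.4: (9.468,6.449) -> (16.668,-6.022) [heading=300, draw]
  FD 5: (16.668,-6.022) -> (19.168,-10.352) [heading=300, draw]
  RT 150: heading 300 -> 150
]
RT 60: heading 150 -> 90
FD 11.9: (19.168,-10.352) -> (19.168,1.548) [heading=90, draw]
FD 3.4: (19.168,1.548) -> (19.168,4.948) [heading=90, draw]
RT 317: heading 90 -> 133
FD 7.9: (19.168,4.948) -> (13.781,10.726) [heading=133, draw]
Final: pos=(13.781,10.726), heading=133, 13 segment(s) drawn

Answer: 13.781 10.726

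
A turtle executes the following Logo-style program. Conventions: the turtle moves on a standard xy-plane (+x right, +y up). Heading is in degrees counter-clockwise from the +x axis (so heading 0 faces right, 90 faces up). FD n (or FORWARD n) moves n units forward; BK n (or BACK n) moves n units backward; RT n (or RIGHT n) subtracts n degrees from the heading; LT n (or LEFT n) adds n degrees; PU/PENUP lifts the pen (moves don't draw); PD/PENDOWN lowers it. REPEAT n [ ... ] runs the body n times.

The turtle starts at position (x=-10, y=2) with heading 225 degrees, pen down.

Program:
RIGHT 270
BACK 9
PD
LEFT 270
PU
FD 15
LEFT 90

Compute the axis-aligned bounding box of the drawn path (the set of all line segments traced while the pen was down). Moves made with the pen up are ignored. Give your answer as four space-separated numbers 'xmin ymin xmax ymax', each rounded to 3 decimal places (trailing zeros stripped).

Answer: -16.364 2 -10 8.364

Derivation:
Executing turtle program step by step:
Start: pos=(-10,2), heading=225, pen down
RT 270: heading 225 -> 315
BK 9: (-10,2) -> (-16.364,8.364) [heading=315, draw]
PD: pen down
LT 270: heading 315 -> 225
PU: pen up
FD 15: (-16.364,8.364) -> (-26.971,-2.243) [heading=225, move]
LT 90: heading 225 -> 315
Final: pos=(-26.971,-2.243), heading=315, 1 segment(s) drawn

Segment endpoints: x in {-16.364, -10}, y in {2, 8.364}
xmin=-16.364, ymin=2, xmax=-10, ymax=8.364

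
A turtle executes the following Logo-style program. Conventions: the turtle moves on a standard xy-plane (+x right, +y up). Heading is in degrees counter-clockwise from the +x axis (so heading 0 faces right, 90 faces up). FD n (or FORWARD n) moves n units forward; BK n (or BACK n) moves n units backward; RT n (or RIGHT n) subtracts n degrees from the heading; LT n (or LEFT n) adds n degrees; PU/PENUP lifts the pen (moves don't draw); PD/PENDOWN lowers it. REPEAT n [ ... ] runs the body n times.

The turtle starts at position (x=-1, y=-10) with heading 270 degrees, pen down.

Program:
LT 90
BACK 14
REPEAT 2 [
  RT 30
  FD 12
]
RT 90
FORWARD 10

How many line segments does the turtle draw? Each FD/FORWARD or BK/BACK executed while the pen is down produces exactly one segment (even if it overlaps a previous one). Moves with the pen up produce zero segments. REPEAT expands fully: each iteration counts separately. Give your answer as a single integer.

Answer: 4

Derivation:
Executing turtle program step by step:
Start: pos=(-1,-10), heading=270, pen down
LT 90: heading 270 -> 0
BK 14: (-1,-10) -> (-15,-10) [heading=0, draw]
REPEAT 2 [
  -- iteration 1/2 --
  RT 30: heading 0 -> 330
  FD 12: (-15,-10) -> (-4.608,-16) [heading=330, draw]
  -- iteration 2/2 --
  RT 30: heading 330 -> 300
  FD 12: (-4.608,-16) -> (1.392,-26.392) [heading=300, draw]
]
RT 90: heading 300 -> 210
FD 10: (1.392,-26.392) -> (-7.268,-31.392) [heading=210, draw]
Final: pos=(-7.268,-31.392), heading=210, 4 segment(s) drawn
Segments drawn: 4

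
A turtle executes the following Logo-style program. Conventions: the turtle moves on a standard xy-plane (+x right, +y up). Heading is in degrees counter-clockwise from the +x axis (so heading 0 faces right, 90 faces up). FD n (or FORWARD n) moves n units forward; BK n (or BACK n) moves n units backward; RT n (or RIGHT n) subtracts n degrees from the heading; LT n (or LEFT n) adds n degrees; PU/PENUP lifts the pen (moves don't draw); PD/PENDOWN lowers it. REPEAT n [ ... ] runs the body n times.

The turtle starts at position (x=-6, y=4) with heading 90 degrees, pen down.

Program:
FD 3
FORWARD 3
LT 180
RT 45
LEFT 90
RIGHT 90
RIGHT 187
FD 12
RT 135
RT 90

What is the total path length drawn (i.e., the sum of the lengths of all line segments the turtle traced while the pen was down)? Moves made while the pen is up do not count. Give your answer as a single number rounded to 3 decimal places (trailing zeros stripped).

Answer: 18

Derivation:
Executing turtle program step by step:
Start: pos=(-6,4), heading=90, pen down
FD 3: (-6,4) -> (-6,7) [heading=90, draw]
FD 3: (-6,7) -> (-6,10) [heading=90, draw]
LT 180: heading 90 -> 270
RT 45: heading 270 -> 225
LT 90: heading 225 -> 315
RT 90: heading 315 -> 225
RT 187: heading 225 -> 38
FD 12: (-6,10) -> (3.456,17.388) [heading=38, draw]
RT 135: heading 38 -> 263
RT 90: heading 263 -> 173
Final: pos=(3.456,17.388), heading=173, 3 segment(s) drawn

Segment lengths:
  seg 1: (-6,4) -> (-6,7), length = 3
  seg 2: (-6,7) -> (-6,10), length = 3
  seg 3: (-6,10) -> (3.456,17.388), length = 12
Total = 18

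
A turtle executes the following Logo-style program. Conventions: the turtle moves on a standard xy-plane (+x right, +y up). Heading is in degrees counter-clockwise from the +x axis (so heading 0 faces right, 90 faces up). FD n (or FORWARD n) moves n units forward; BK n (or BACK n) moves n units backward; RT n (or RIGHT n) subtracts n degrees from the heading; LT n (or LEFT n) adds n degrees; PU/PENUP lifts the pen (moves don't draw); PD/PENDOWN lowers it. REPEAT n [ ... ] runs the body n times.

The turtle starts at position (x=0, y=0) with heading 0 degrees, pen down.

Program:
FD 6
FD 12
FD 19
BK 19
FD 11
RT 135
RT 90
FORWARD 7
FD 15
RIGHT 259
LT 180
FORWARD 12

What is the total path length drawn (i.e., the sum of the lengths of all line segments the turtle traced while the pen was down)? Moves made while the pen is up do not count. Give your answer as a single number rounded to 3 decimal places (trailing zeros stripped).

Executing turtle program step by step:
Start: pos=(0,0), heading=0, pen down
FD 6: (0,0) -> (6,0) [heading=0, draw]
FD 12: (6,0) -> (18,0) [heading=0, draw]
FD 19: (18,0) -> (37,0) [heading=0, draw]
BK 19: (37,0) -> (18,0) [heading=0, draw]
FD 11: (18,0) -> (29,0) [heading=0, draw]
RT 135: heading 0 -> 225
RT 90: heading 225 -> 135
FD 7: (29,0) -> (24.05,4.95) [heading=135, draw]
FD 15: (24.05,4.95) -> (13.444,15.556) [heading=135, draw]
RT 259: heading 135 -> 236
LT 180: heading 236 -> 56
FD 12: (13.444,15.556) -> (20.154,25.505) [heading=56, draw]
Final: pos=(20.154,25.505), heading=56, 8 segment(s) drawn

Segment lengths:
  seg 1: (0,0) -> (6,0), length = 6
  seg 2: (6,0) -> (18,0), length = 12
  seg 3: (18,0) -> (37,0), length = 19
  seg 4: (37,0) -> (18,0), length = 19
  seg 5: (18,0) -> (29,0), length = 11
  seg 6: (29,0) -> (24.05,4.95), length = 7
  seg 7: (24.05,4.95) -> (13.444,15.556), length = 15
  seg 8: (13.444,15.556) -> (20.154,25.505), length = 12
Total = 101

Answer: 101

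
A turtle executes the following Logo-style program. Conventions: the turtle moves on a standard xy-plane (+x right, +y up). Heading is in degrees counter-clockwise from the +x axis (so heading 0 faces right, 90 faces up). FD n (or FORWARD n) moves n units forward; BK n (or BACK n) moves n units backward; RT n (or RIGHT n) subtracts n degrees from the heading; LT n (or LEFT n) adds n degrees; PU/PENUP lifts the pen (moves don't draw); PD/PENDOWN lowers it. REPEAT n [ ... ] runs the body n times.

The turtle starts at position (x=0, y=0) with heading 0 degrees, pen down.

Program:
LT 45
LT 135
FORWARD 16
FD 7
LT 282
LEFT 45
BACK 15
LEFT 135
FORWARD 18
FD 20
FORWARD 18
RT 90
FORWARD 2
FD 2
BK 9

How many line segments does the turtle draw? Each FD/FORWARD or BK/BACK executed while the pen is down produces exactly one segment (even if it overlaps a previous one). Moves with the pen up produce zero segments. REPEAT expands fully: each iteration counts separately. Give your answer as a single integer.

Executing turtle program step by step:
Start: pos=(0,0), heading=0, pen down
LT 45: heading 0 -> 45
LT 135: heading 45 -> 180
FD 16: (0,0) -> (-16,0) [heading=180, draw]
FD 7: (-16,0) -> (-23,0) [heading=180, draw]
LT 282: heading 180 -> 102
LT 45: heading 102 -> 147
BK 15: (-23,0) -> (-10.42,-8.17) [heading=147, draw]
LT 135: heading 147 -> 282
FD 18: (-10.42,-8.17) -> (-6.678,-25.776) [heading=282, draw]
FD 20: (-6.678,-25.776) -> (-2.519,-45.339) [heading=282, draw]
FD 18: (-2.519,-45.339) -> (1.223,-62.946) [heading=282, draw]
RT 90: heading 282 -> 192
FD 2: (1.223,-62.946) -> (-0.733,-63.362) [heading=192, draw]
FD 2: (-0.733,-63.362) -> (-2.689,-63.777) [heading=192, draw]
BK 9: (-2.689,-63.777) -> (6.114,-61.906) [heading=192, draw]
Final: pos=(6.114,-61.906), heading=192, 9 segment(s) drawn
Segments drawn: 9

Answer: 9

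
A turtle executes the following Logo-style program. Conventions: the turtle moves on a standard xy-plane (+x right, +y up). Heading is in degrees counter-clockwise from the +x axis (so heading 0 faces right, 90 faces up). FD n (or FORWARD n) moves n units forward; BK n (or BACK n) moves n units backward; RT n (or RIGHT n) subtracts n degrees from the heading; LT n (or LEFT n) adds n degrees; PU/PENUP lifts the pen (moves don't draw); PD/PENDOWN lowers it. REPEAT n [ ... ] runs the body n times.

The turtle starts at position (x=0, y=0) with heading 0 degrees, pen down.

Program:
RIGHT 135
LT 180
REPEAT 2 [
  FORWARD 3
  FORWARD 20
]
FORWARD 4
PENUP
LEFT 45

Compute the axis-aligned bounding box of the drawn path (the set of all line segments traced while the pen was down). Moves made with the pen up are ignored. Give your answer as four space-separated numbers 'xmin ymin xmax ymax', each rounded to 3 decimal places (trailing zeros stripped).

Executing turtle program step by step:
Start: pos=(0,0), heading=0, pen down
RT 135: heading 0 -> 225
LT 180: heading 225 -> 45
REPEAT 2 [
  -- iteration 1/2 --
  FD 3: (0,0) -> (2.121,2.121) [heading=45, draw]
  FD 20: (2.121,2.121) -> (16.263,16.263) [heading=45, draw]
  -- iteration 2/2 --
  FD 3: (16.263,16.263) -> (18.385,18.385) [heading=45, draw]
  FD 20: (18.385,18.385) -> (32.527,32.527) [heading=45, draw]
]
FD 4: (32.527,32.527) -> (35.355,35.355) [heading=45, draw]
PU: pen up
LT 45: heading 45 -> 90
Final: pos=(35.355,35.355), heading=90, 5 segment(s) drawn

Segment endpoints: x in {0, 2.121, 16.263, 18.385, 32.527, 35.355}, y in {0, 2.121, 16.263, 18.385, 32.527, 35.355}
xmin=0, ymin=0, xmax=35.355, ymax=35.355

Answer: 0 0 35.355 35.355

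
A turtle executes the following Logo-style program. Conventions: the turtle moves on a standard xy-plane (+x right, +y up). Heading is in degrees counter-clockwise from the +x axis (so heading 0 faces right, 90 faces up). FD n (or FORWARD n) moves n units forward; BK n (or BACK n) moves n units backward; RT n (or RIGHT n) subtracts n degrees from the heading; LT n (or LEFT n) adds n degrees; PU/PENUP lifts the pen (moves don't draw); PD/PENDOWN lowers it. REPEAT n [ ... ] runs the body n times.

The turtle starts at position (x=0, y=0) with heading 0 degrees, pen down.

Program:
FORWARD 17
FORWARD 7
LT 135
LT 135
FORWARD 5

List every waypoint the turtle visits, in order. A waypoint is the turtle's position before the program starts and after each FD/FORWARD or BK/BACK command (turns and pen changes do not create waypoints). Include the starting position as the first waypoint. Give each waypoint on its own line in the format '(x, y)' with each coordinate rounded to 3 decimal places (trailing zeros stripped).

Executing turtle program step by step:
Start: pos=(0,0), heading=0, pen down
FD 17: (0,0) -> (17,0) [heading=0, draw]
FD 7: (17,0) -> (24,0) [heading=0, draw]
LT 135: heading 0 -> 135
LT 135: heading 135 -> 270
FD 5: (24,0) -> (24,-5) [heading=270, draw]
Final: pos=(24,-5), heading=270, 3 segment(s) drawn
Waypoints (4 total):
(0, 0)
(17, 0)
(24, 0)
(24, -5)

Answer: (0, 0)
(17, 0)
(24, 0)
(24, -5)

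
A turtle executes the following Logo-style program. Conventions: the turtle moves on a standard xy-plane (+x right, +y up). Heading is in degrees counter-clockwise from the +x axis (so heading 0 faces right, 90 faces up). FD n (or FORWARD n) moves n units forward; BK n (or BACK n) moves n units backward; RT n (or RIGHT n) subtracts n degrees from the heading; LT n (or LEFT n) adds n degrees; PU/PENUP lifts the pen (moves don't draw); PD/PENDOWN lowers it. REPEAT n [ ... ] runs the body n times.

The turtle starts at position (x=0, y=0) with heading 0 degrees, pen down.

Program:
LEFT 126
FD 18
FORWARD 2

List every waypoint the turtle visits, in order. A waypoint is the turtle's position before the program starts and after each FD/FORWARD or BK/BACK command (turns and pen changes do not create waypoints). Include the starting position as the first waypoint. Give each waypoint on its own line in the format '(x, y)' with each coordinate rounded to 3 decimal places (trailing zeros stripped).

Executing turtle program step by step:
Start: pos=(0,0), heading=0, pen down
LT 126: heading 0 -> 126
FD 18: (0,0) -> (-10.58,14.562) [heading=126, draw]
FD 2: (-10.58,14.562) -> (-11.756,16.18) [heading=126, draw]
Final: pos=(-11.756,16.18), heading=126, 2 segment(s) drawn
Waypoints (3 total):
(0, 0)
(-10.58, 14.562)
(-11.756, 16.18)

Answer: (0, 0)
(-10.58, 14.562)
(-11.756, 16.18)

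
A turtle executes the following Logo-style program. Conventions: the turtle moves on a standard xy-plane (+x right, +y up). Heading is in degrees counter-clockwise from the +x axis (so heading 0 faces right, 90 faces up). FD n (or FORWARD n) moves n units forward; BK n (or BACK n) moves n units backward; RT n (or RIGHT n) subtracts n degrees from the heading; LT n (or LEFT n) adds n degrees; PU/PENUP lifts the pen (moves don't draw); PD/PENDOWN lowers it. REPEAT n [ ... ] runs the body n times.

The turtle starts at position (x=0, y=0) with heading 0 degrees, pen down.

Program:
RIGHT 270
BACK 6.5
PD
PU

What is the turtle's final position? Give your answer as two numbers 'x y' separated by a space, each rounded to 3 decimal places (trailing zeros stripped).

Executing turtle program step by step:
Start: pos=(0,0), heading=0, pen down
RT 270: heading 0 -> 90
BK 6.5: (0,0) -> (0,-6.5) [heading=90, draw]
PD: pen down
PU: pen up
Final: pos=(0,-6.5), heading=90, 1 segment(s) drawn

Answer: 0 -6.5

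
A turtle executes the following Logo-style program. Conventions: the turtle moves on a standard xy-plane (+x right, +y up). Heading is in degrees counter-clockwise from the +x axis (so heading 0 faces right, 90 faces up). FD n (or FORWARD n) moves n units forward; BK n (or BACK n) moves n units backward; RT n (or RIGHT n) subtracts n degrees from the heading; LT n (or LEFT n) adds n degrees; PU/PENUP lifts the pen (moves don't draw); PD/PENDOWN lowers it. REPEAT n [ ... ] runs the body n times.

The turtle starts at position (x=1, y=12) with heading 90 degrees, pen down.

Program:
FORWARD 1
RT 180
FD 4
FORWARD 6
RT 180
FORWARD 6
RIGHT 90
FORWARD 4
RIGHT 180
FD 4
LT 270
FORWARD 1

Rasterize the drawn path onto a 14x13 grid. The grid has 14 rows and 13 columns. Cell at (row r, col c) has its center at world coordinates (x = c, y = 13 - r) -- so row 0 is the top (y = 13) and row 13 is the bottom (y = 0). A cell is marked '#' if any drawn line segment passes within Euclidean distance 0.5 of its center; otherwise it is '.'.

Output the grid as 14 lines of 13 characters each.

Answer: .#...........
.#...........
.#...........
.#...........
.#####.......
.#...........
.#...........
.#...........
.#...........
.#...........
.#...........
.............
.............
.............

Derivation:
Segment 0: (1,12) -> (1,13)
Segment 1: (1,13) -> (1,9)
Segment 2: (1,9) -> (1,3)
Segment 3: (1,3) -> (1,9)
Segment 4: (1,9) -> (5,9)
Segment 5: (5,9) -> (1,9)
Segment 6: (1,9) -> (1,10)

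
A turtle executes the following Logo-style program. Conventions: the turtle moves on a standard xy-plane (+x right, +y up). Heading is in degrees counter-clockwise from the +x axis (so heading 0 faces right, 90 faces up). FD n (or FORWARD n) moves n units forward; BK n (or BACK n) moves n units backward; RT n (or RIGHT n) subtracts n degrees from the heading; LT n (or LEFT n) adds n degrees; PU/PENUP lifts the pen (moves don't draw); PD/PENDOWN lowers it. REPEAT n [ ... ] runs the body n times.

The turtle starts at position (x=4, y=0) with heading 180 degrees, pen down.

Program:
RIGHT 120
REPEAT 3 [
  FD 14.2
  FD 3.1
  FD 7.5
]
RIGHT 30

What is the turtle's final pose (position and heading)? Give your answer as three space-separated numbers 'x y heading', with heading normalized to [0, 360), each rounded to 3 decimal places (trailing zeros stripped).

Answer: 41.2 64.432 30

Derivation:
Executing turtle program step by step:
Start: pos=(4,0), heading=180, pen down
RT 120: heading 180 -> 60
REPEAT 3 [
  -- iteration 1/3 --
  FD 14.2: (4,0) -> (11.1,12.298) [heading=60, draw]
  FD 3.1: (11.1,12.298) -> (12.65,14.982) [heading=60, draw]
  FD 7.5: (12.65,14.982) -> (16.4,21.477) [heading=60, draw]
  -- iteration 2/3 --
  FD 14.2: (16.4,21.477) -> (23.5,33.775) [heading=60, draw]
  FD 3.1: (23.5,33.775) -> (25.05,36.46) [heading=60, draw]
  FD 7.5: (25.05,36.46) -> (28.8,42.955) [heading=60, draw]
  -- iteration 3/3 --
  FD 14.2: (28.8,42.955) -> (35.9,55.252) [heading=60, draw]
  FD 3.1: (35.9,55.252) -> (37.45,57.937) [heading=60, draw]
  FD 7.5: (37.45,57.937) -> (41.2,64.432) [heading=60, draw]
]
RT 30: heading 60 -> 30
Final: pos=(41.2,64.432), heading=30, 9 segment(s) drawn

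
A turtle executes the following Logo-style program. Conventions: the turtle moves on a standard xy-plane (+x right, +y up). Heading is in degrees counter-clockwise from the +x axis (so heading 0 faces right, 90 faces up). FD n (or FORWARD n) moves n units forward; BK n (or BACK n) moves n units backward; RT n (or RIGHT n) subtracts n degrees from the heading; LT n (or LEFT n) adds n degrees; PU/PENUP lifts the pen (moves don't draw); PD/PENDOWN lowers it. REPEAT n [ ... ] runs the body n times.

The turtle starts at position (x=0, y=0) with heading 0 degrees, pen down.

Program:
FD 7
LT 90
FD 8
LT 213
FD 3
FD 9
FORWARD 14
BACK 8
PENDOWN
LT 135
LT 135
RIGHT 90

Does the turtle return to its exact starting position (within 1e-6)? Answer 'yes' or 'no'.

Executing turtle program step by step:
Start: pos=(0,0), heading=0, pen down
FD 7: (0,0) -> (7,0) [heading=0, draw]
LT 90: heading 0 -> 90
FD 8: (7,0) -> (7,8) [heading=90, draw]
LT 213: heading 90 -> 303
FD 3: (7,8) -> (8.634,5.484) [heading=303, draw]
FD 9: (8.634,5.484) -> (13.536,-2.064) [heading=303, draw]
FD 14: (13.536,-2.064) -> (21.161,-13.805) [heading=303, draw]
BK 8: (21.161,-13.805) -> (16.804,-7.096) [heading=303, draw]
PD: pen down
LT 135: heading 303 -> 78
LT 135: heading 78 -> 213
RT 90: heading 213 -> 123
Final: pos=(16.804,-7.096), heading=123, 6 segment(s) drawn

Start position: (0, 0)
Final position: (16.804, -7.096)
Distance = 18.24; >= 1e-6 -> NOT closed

Answer: no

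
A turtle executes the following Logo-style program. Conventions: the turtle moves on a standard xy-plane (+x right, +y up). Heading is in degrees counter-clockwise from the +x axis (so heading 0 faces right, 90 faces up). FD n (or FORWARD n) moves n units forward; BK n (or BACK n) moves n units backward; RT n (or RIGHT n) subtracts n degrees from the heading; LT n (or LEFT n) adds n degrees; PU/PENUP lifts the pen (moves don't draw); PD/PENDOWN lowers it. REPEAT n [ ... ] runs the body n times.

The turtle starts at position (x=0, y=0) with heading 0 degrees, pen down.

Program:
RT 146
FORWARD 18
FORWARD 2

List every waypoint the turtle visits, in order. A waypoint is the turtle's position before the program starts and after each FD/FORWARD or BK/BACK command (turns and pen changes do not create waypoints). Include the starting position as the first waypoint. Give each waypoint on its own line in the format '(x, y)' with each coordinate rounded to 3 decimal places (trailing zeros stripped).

Answer: (0, 0)
(-14.923, -10.065)
(-16.581, -11.184)

Derivation:
Executing turtle program step by step:
Start: pos=(0,0), heading=0, pen down
RT 146: heading 0 -> 214
FD 18: (0,0) -> (-14.923,-10.065) [heading=214, draw]
FD 2: (-14.923,-10.065) -> (-16.581,-11.184) [heading=214, draw]
Final: pos=(-16.581,-11.184), heading=214, 2 segment(s) drawn
Waypoints (3 total):
(0, 0)
(-14.923, -10.065)
(-16.581, -11.184)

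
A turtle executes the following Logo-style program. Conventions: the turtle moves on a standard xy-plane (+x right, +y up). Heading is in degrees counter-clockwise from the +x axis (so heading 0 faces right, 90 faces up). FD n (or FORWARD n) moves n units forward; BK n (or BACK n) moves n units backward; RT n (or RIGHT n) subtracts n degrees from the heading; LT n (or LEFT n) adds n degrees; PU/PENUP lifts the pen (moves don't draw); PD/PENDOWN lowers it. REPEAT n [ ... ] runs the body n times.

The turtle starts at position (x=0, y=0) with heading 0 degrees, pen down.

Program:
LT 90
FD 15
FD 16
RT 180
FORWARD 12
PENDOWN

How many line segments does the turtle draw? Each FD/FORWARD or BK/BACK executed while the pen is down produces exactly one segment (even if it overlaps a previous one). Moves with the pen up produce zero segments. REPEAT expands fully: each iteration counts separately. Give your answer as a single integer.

Executing turtle program step by step:
Start: pos=(0,0), heading=0, pen down
LT 90: heading 0 -> 90
FD 15: (0,0) -> (0,15) [heading=90, draw]
FD 16: (0,15) -> (0,31) [heading=90, draw]
RT 180: heading 90 -> 270
FD 12: (0,31) -> (0,19) [heading=270, draw]
PD: pen down
Final: pos=(0,19), heading=270, 3 segment(s) drawn
Segments drawn: 3

Answer: 3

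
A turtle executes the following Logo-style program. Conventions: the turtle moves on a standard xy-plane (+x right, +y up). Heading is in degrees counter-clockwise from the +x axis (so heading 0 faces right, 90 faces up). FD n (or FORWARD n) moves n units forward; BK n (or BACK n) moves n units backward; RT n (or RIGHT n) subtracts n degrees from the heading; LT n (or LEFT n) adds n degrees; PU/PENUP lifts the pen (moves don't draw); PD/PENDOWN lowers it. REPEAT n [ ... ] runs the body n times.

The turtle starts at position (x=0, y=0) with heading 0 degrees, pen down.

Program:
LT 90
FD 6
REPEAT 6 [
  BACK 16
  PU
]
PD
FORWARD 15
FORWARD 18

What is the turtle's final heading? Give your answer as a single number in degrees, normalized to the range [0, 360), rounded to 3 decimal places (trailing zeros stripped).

Executing turtle program step by step:
Start: pos=(0,0), heading=0, pen down
LT 90: heading 0 -> 90
FD 6: (0,0) -> (0,6) [heading=90, draw]
REPEAT 6 [
  -- iteration 1/6 --
  BK 16: (0,6) -> (0,-10) [heading=90, draw]
  PU: pen up
  -- iteration 2/6 --
  BK 16: (0,-10) -> (0,-26) [heading=90, move]
  PU: pen up
  -- iteration 3/6 --
  BK 16: (0,-26) -> (0,-42) [heading=90, move]
  PU: pen up
  -- iteration 4/6 --
  BK 16: (0,-42) -> (0,-58) [heading=90, move]
  PU: pen up
  -- iteration 5/6 --
  BK 16: (0,-58) -> (0,-74) [heading=90, move]
  PU: pen up
  -- iteration 6/6 --
  BK 16: (0,-74) -> (0,-90) [heading=90, move]
  PU: pen up
]
PD: pen down
FD 15: (0,-90) -> (0,-75) [heading=90, draw]
FD 18: (0,-75) -> (0,-57) [heading=90, draw]
Final: pos=(0,-57), heading=90, 4 segment(s) drawn

Answer: 90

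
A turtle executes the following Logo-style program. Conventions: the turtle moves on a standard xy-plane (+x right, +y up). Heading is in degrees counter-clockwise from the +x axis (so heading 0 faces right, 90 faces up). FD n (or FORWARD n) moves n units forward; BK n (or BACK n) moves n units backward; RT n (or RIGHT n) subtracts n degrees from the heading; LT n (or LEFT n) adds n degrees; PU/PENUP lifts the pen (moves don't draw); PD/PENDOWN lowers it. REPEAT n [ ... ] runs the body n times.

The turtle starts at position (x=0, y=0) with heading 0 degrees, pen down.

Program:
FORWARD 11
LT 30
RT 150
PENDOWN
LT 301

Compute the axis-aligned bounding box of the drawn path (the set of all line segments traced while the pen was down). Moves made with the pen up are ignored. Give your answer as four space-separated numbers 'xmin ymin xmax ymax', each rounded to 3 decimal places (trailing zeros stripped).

Executing turtle program step by step:
Start: pos=(0,0), heading=0, pen down
FD 11: (0,0) -> (11,0) [heading=0, draw]
LT 30: heading 0 -> 30
RT 150: heading 30 -> 240
PD: pen down
LT 301: heading 240 -> 181
Final: pos=(11,0), heading=181, 1 segment(s) drawn

Segment endpoints: x in {0, 11}, y in {0}
xmin=0, ymin=0, xmax=11, ymax=0

Answer: 0 0 11 0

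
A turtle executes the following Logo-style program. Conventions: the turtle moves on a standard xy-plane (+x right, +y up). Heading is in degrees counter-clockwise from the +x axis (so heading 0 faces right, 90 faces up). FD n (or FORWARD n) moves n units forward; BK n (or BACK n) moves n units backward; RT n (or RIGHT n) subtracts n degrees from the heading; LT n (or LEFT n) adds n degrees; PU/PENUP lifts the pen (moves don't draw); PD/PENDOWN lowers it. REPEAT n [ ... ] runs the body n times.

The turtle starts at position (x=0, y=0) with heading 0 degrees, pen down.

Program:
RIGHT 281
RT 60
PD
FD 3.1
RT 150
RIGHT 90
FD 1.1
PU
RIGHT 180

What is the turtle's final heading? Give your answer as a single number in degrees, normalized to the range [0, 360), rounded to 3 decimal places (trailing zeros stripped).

Answer: 319

Derivation:
Executing turtle program step by step:
Start: pos=(0,0), heading=0, pen down
RT 281: heading 0 -> 79
RT 60: heading 79 -> 19
PD: pen down
FD 3.1: (0,0) -> (2.931,1.009) [heading=19, draw]
RT 150: heading 19 -> 229
RT 90: heading 229 -> 139
FD 1.1: (2.931,1.009) -> (2.101,1.731) [heading=139, draw]
PU: pen up
RT 180: heading 139 -> 319
Final: pos=(2.101,1.731), heading=319, 2 segment(s) drawn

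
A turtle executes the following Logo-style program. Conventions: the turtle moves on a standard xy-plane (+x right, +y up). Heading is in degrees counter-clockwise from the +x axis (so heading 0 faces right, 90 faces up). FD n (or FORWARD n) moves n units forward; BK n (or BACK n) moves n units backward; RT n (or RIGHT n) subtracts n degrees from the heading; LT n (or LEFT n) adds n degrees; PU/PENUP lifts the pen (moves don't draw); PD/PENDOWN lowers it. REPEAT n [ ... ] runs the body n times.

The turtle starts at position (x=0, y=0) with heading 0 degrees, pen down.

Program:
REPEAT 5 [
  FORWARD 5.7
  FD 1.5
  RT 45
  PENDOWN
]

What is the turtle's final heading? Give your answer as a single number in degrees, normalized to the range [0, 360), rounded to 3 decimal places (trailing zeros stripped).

Executing turtle program step by step:
Start: pos=(0,0), heading=0, pen down
REPEAT 5 [
  -- iteration 1/5 --
  FD 5.7: (0,0) -> (5.7,0) [heading=0, draw]
  FD 1.5: (5.7,0) -> (7.2,0) [heading=0, draw]
  RT 45: heading 0 -> 315
  PD: pen down
  -- iteration 2/5 --
  FD 5.7: (7.2,0) -> (11.231,-4.031) [heading=315, draw]
  FD 1.5: (11.231,-4.031) -> (12.291,-5.091) [heading=315, draw]
  RT 45: heading 315 -> 270
  PD: pen down
  -- iteration 3/5 --
  FD 5.7: (12.291,-5.091) -> (12.291,-10.791) [heading=270, draw]
  FD 1.5: (12.291,-10.791) -> (12.291,-12.291) [heading=270, draw]
  RT 45: heading 270 -> 225
  PD: pen down
  -- iteration 4/5 --
  FD 5.7: (12.291,-12.291) -> (8.261,-16.322) [heading=225, draw]
  FD 1.5: (8.261,-16.322) -> (7.2,-17.382) [heading=225, draw]
  RT 45: heading 225 -> 180
  PD: pen down
  -- iteration 5/5 --
  FD 5.7: (7.2,-17.382) -> (1.5,-17.382) [heading=180, draw]
  FD 1.5: (1.5,-17.382) -> (0,-17.382) [heading=180, draw]
  RT 45: heading 180 -> 135
  PD: pen down
]
Final: pos=(0,-17.382), heading=135, 10 segment(s) drawn

Answer: 135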